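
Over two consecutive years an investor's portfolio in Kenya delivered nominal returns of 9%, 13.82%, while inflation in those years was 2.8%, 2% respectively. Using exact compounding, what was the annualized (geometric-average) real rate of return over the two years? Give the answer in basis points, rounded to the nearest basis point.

Compound the nominal returns: 1.0900 × 1.1382 = 1.24063800.
Compound inflation: 1.0280 × 1.0200 = 1.04856000.
Deflate: 1.24063800 / 1.04856000 = 1.18318265.
Annualized real rate = 1.18318265^(1/2) − 1 = 8.7742% → 877 basis points.

877 basis points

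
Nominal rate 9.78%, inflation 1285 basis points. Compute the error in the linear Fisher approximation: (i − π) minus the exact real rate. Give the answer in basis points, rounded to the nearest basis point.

Approximate: r ≈ 9.780% − 12.850% = -3.0700%
Exact: (1 + 0.0978)/(1 + 0.1285) − 1 = -2.7204%
Error = -3.0700% − (-2.7204%) = -0.3496% → -35 basis points.

-35 basis points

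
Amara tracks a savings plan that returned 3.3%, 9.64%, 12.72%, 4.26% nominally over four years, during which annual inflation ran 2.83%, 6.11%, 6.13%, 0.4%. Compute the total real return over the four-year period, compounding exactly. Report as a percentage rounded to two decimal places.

Nominal growth factor = 1.0330 × 1.0964 × 1.1272 × 1.0426 = 1.331031
Price-level growth factor = 1.0283 × 1.0611 × 1.0613 × 1.0040 = 1.162647
Real growth factor = 1.331031 / 1.162647 = 1.144827
Total real return = 1.144827 − 1 → 14.48%.

14.48%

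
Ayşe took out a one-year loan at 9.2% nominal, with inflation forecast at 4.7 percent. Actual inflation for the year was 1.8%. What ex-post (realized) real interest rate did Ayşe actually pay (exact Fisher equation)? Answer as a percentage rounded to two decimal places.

7.27%

Ex-post: (1 + 0.0920)/(1 + 0.0180) − 1 = 7.2692%
So the realized real rate is 7.27%.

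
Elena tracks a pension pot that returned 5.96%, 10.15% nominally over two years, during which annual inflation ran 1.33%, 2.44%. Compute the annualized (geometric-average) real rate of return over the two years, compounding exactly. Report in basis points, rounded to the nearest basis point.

Nominal growth factor = 1.0596 × 1.1015 = 1.16714940
Price-level growth factor = 1.0133 × 1.0244 = 1.03802452
Real growth factor = 1.16714940 / 1.03802452 = 1.12439483
Annualized real rate = 1.12439483^(1/2) − 1 = 6.0375% → 604 basis points.

604 basis points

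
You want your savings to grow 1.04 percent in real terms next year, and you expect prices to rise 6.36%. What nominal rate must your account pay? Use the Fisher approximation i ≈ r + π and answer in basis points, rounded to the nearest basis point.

740 basis points

i ≈ r + π = 1.04% + 6.36% = 740 basis points.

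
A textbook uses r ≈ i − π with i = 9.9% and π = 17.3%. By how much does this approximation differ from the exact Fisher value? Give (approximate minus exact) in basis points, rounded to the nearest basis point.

-109 basis points

Approximate: r ≈ 9.900% − 17.300% = -7.4000%
Exact: (1 + 0.0990)/(1 + 0.1730) − 1 = -6.3086%
Error = -7.4000% − (-6.3086%) = -1.0914% → -109 basis points.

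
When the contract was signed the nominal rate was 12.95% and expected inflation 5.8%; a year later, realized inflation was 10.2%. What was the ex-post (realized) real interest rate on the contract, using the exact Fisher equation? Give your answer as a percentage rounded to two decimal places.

2.50%

Ex-post: (1 + 0.1295)/(1 + 0.1020) − 1 = 2.4955%
So the realized real rate is 2.50%.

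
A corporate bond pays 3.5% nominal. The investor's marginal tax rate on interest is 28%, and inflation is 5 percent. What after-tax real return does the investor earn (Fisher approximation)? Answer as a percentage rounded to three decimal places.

After-tax nominal return = 3.5% × (1 − 0.28) = 2.5200%.
r ≈ 2.5200% − 5% → -2.480%.

-2.480%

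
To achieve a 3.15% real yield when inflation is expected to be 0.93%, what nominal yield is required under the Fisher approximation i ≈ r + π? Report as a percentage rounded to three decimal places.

i ≈ r + π = 3.15% + 0.93% = 4.080%.

4.080%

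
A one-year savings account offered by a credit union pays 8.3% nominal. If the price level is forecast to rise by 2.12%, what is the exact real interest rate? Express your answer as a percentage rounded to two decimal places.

By the Fisher equation, 1 + r = (1 + i)/(1 + π).
1 + r = 1.08300 / 1.02120 = 1.060517
r = 1.060517 − 1 = 6.0517%, i.e. 6.05%.

6.05%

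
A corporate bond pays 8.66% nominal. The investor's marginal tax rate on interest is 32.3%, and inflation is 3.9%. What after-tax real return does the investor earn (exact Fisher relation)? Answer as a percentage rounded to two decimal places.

After-tax nominal return = 8.66% × (1 − 0.323) = 5.86282%.
1 + r = 1.0586282 / 1.03900 = 1.018891
After-tax real rate = 1.018891 − 1 → 1.89%.

1.89%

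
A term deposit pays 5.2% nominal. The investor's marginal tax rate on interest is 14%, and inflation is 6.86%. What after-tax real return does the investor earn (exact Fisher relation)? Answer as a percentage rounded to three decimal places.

-2.235%

After-tax nominal return = 5.2% × (1 − 0.14) = 4.4720%.
1 + r = 1.04472 / 1.06860 = 0.977653
After-tax real rate = 0.977653 − 1 → -2.235%.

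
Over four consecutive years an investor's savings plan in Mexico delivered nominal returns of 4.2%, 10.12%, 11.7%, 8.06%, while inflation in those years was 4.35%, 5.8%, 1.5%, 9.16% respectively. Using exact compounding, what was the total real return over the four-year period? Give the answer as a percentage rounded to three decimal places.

Compound the nominal returns: 1.0420 × 1.1012 × 1.1170 × 1.0806 = 1.3850073.
Compound inflation: 1.0435 × 1.0580 × 1.0150 × 1.0916 = 1.2232288.
Deflate: 1.3850073 / 1.2232288 = 1.1322553.
Total real return = 1.1322553 − 1 → 13.226%.

13.226%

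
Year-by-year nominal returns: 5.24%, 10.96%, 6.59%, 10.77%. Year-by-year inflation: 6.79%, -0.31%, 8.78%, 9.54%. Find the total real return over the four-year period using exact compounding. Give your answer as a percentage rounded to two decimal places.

Nominal growth factor = 1.0524 × 1.1096 × 1.0659 × 1.1077 = 1.378751
Price-level growth factor = 1.0679 × 0.9969 × 1.0878 × 1.0954 = 1.268539
Real growth factor = 1.378751 / 1.268539 = 1.086881
Total real return = 1.086881 − 1 → 8.69%.

8.69%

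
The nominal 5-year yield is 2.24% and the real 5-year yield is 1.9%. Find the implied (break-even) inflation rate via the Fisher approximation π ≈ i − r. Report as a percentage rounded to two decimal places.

0.34%

π ≈ i − r = 2.24% − 1.9% → 0.34%.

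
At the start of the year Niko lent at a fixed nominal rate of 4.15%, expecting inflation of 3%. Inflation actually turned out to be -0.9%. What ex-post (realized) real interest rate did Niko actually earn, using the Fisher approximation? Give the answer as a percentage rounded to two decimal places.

5.05%

Ex-post: 4.15% − (-0.9%) = 5.050%
So the realized real rate is 5.05%.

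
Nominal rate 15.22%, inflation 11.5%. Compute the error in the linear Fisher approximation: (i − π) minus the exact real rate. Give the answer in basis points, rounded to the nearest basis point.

Approximate: r ≈ 15.220% − 11.500% = 3.7200%
Exact: (1 + 0.1522)/(1 + 0.1150) − 1 = 3.3363%
Error = 3.7200% − 3.3363% = 0.3837% → 38 basis points.

38 basis points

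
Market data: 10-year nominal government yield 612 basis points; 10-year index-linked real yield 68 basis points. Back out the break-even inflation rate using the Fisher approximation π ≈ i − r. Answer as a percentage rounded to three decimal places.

π ≈ i − r = 6.12% − 0.68% → 5.440%.

5.440%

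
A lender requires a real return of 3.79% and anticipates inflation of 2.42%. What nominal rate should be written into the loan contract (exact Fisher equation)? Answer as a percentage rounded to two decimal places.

(1 + i) = (1 + r)(1 + π) = 1.03790 × 1.02420 = 1.06301718
i = 1.06301718 − 1, so the required nominal rate is 6.30%.

6.30%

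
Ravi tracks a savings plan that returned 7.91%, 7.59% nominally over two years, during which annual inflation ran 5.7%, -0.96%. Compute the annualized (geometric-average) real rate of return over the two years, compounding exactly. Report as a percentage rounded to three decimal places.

5.311%

Nominal growth factor = 1.0791 × 1.0759 = 1.16100369
Price-level growth factor = 1.0570 × 0.9904 = 1.04685280
Real growth factor = 1.16100369 / 1.04685280 = 1.10904197
Annualized real rate = 1.10904197^(1/2) − 1 = 5.3111% → 5.311%.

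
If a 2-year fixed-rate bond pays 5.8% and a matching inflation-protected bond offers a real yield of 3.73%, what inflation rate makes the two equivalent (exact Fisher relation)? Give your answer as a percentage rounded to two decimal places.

2.00%

(1 + π) = (1 + i)/(1 + r) = 1.05800 / 1.03730 = 1.019956
Break-even inflation = 1.019956 − 1 → 2.00%.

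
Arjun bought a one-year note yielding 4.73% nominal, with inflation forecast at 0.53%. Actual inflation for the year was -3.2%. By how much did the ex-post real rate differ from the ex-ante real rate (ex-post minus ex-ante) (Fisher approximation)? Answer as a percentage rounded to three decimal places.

3.730%

Ex-ante: 4.73% − 0.53% = 4.200%
Ex-post: 4.73% − (-3.2%) = 7.930%
Difference (ex-post − ex-ante) = 3.7300% → 3.730%.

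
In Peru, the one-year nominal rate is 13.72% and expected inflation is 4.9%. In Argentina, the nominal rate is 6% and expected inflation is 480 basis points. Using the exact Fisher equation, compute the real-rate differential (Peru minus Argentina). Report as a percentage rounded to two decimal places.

Peru: (1 + 0.1372)/(1 + 0.0490) − 1 = 8.4080%
Argentina: (1 + 0.0600)/(1 + 0.0480) − 1 = 1.1450%
Differential = 8.4080% − 1.1450% = 7.2630% → 7.26%.

7.26%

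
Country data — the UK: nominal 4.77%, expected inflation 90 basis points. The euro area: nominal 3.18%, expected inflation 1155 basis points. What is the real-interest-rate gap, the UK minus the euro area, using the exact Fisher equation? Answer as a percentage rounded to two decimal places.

The UK: (1 + 0.0477)/(1 + 0.0090) − 1 = 3.8355%
The euro area: (1 + 0.0318)/(1 + 0.1155) − 1 = -7.5034%
Differential = 3.8355% − (-7.5034%) = 11.3388% → 11.34%.

11.34%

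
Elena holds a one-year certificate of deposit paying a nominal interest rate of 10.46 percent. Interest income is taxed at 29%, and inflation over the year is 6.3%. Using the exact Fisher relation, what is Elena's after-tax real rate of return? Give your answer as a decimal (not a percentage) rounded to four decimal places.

After-tax nominal return = 10.46% × (1 − 0.29) = 7.4266%.
1 + r = 1.074266 / 1.06300 = 1.010598
After-tax real rate = 1.010598 − 1 → 0.0106.

0.0106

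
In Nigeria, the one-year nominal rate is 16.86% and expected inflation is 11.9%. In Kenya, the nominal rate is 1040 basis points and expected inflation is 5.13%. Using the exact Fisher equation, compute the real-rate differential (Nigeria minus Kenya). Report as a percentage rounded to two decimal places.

Nigeria: (1 + 0.1686)/(1 + 0.1190) − 1 = 4.4325%
Kenya: (1 + 0.1040)/(1 + 0.0513) − 1 = 5.0128%
Differential = 4.4325% − 5.0128% = -0.5803% → -0.58%.

-0.58%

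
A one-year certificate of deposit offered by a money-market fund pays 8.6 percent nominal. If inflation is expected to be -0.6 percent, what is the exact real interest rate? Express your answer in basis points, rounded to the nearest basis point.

926 basis points

By the Fisher relation, 1 + r = (1 + i)/(1 + π).
1 + r = 1.08600 / 0.99400 = 1.092555
r = 1.092555 − 1 = 9.2555%, i.e. 926 basis points.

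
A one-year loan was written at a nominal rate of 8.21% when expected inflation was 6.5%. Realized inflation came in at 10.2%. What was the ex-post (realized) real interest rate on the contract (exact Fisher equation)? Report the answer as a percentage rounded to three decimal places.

-1.806%

Ex-post: (1 + 0.0821)/(1 + 0.1020) − 1 = -1.8058%
So the realized real rate is -1.806%.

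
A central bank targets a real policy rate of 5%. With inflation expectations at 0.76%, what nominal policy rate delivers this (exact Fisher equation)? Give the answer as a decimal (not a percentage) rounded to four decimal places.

0.0580

(1 + i) = (1 + r)(1 + π) = 1.05000 × 1.00760 = 1.05798
i = 1.05798 − 1, so the required nominal rate is 0.0580.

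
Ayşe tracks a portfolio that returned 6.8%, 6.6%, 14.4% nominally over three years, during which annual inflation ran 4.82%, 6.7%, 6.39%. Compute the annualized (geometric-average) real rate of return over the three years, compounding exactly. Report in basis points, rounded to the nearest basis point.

306 basis points

Compound the nominal returns: 1.0680 × 1.0660 × 1.1440 = 1.30243027.
Compound inflation: 1.0482 × 1.0670 × 1.0639 = 1.18989704.
Deflate: 1.30243027 / 1.18989704 = 1.09457393.
Annualized real rate = 1.09457393^(1/3) − 1 = 3.0580% → 306 basis points.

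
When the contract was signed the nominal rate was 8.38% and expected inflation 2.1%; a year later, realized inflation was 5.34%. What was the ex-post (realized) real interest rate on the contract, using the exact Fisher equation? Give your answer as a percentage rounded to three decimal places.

Ex-post: (1 + 0.0838)/(1 + 0.0534) − 1 = 2.8859%
So the realized real rate is 2.886%.

2.886%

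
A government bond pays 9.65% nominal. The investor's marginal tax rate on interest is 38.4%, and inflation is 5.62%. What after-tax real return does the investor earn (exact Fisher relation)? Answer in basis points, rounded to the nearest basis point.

After-tax nominal return = 9.65% × (1 − 0.384) = 5.9444%.
1 + r = 1.059444 / 1.05620 = 1.003071
After-tax real rate = 1.003071 − 1 → 31 basis points.

31 basis points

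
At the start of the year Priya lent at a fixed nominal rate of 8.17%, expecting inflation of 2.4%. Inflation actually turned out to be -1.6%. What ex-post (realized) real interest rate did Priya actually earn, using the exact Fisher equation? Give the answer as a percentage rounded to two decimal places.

Ex-post: (1 + 0.0817)/(1 − 0.0160) − 1 = 9.9289%
So the realized real rate is 9.93%.

9.93%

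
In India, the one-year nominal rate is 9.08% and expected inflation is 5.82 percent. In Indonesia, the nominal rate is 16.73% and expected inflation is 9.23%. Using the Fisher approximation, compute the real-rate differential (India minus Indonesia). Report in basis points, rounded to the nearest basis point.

-424 basis points

India: 9.08% − 5.82% = 3.260%
Indonesia: 16.73% − 9.23% = 7.500%
Differential = -4.240% → -424 basis points.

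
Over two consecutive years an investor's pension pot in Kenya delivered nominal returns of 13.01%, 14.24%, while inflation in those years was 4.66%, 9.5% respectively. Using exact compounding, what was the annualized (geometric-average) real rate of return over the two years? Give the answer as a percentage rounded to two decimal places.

Nominal growth factor = 1.1301 × 1.1424 = 1.29102624
Price-level growth factor = 1.0466 × 1.0950 = 1.14602700
Real growth factor = 1.29102624 / 1.14602700 = 1.12652341
Annualized real rate = 1.12652341^(1/2) − 1 = 6.1378% → 6.14%.

6.14%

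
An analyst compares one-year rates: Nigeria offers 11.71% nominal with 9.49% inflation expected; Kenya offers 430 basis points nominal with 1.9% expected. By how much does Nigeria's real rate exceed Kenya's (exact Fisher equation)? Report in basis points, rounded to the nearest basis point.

-33 basis points

Nigeria: (1 + 0.1171)/(1 + 0.0949) − 1 = 2.0276%
Kenya: (1 + 0.0430)/(1 + 0.0190) − 1 = 2.3553%
Differential = 2.0276% − 2.3553% = -0.3277% → -33 basis points.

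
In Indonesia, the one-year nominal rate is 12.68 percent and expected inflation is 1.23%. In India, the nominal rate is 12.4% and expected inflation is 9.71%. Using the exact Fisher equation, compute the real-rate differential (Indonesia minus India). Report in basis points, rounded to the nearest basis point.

886 basis points

Indonesia: (1 + 0.1268)/(1 + 0.0123) − 1 = 11.3109%
India: (1 + 0.1240)/(1 + 0.0971) − 1 = 2.4519%
Differential = 11.3109% − 2.4519% = 8.8590% → 886 basis points.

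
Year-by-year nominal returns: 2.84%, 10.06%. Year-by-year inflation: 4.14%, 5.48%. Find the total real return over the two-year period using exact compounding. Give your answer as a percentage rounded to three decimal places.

Compound the nominal returns: 1.0284 × 1.1006 = 1.1318570.
Compound inflation: 1.0414 × 1.0548 = 1.0984687.
Deflate: 1.1318570 / 1.0984687 = 1.0303953.
Total real return = 1.0303953 − 1 → 3.040%.

3.040%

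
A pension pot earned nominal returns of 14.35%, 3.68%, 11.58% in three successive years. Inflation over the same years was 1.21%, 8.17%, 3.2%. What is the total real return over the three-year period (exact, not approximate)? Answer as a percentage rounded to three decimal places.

17.087%

Nominal growth factor = 1.1435 × 1.0368 × 1.1158 = 1.322871
Price-level growth factor = 1.0121 × 1.0817 × 1.0320 = 1.129822
Real growth factor = 1.322871 / 1.129822 = 1.170867
Total real return = 1.170867 − 1 → 17.087%.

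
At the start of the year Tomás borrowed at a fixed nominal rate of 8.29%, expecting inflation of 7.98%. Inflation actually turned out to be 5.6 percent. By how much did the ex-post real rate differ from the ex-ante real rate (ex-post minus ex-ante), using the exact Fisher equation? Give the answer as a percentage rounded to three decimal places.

2.260%

Ex-ante: (1 + 0.0829)/(1 + 0.0798) − 1 = 0.2871%
Ex-post: (1 + 0.0829)/(1 + 0.0560) − 1 = 2.5473%
Difference (ex-post − ex-ante) = 2.2603% → 2.260%.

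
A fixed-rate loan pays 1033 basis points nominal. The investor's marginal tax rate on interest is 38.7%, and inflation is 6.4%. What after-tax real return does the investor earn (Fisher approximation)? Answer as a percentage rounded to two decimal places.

After-tax nominal return = 10.33% × (1 − 0.387) = 6.33229%.
r ≈ 6.33229% − 6.4% → -0.07%.

-0.07%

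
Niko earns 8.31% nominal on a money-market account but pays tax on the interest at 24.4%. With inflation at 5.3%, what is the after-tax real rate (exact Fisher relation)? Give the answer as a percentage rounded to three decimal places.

After-tax nominal return = 8.31% × (1 − 0.244) = 6.28236%.
1 + r = 1.0628236 / 1.05300 = 1.009329
After-tax real rate = 1.009329 − 1 → 0.933%.

0.933%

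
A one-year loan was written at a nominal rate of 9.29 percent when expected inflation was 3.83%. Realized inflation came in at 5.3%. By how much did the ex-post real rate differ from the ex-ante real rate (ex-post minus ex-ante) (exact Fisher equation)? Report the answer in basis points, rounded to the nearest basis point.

-147 basis points

Ex-ante: (1 + 0.0929)/(1 + 0.0383) − 1 = 5.2586%
Ex-post: (1 + 0.0929)/(1 + 0.0530) − 1 = 3.7892%
Difference (ex-post − ex-ante) = -1.4694% → -147 basis points.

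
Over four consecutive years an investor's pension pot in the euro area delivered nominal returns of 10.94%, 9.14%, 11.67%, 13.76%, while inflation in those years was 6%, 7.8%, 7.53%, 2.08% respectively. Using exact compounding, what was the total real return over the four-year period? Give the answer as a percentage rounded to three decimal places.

Compound the nominal returns: 1.1094 × 1.0914 × 1.1167 × 1.1376 = 1.538148.
Compound inflation: 1.0600 × 1.0780 × 1.0753 × 1.0208 = 1.254281.
Deflate: 1.538148 / 1.254281 = 1.226318.
Total real return = 1.226318 − 1 → 22.632%.

22.632%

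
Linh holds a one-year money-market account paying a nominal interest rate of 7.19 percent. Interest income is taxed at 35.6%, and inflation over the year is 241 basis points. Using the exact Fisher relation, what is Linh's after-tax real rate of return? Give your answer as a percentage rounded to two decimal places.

After-tax nominal return = 7.19% × (1 − 0.356) = 4.63036%.
1 + r = 1.0463036 / 1.02410 = 1.021681
After-tax real rate = 1.021681 − 1 → 2.17%.

2.17%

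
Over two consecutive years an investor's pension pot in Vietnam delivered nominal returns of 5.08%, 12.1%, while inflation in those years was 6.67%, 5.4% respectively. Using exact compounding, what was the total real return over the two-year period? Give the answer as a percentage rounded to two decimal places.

4.77%

Nominal growth factor = 1.0508 × 1.1210 = 1.177947
Price-level growth factor = 1.0667 × 1.0540 = 1.124302
Real growth factor = 1.177947 / 1.124302 = 1.047714
Total real return = 1.047714 − 1 → 4.77%.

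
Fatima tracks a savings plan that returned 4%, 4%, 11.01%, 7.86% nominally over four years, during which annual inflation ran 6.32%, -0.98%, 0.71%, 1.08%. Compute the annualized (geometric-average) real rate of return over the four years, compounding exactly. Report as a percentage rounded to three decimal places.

4.846%

Compound the nominal returns: 1.0400 × 1.0400 × 1.1101 × 1.0786 = 1.29505793.
Compound inflation: 1.0632 × 0.9902 × 1.0071 × 1.0108 = 1.07170614.
Deflate: 1.29505793 / 1.07170614 = 1.20840768.
Annualized real rate = 1.20840768^(1/4) − 1 = 4.8464% → 4.846%.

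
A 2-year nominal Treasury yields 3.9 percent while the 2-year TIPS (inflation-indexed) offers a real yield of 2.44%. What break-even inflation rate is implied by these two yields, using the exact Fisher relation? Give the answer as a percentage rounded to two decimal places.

(1 + π) = (1 + i)/(1 + r) = 1.03900 / 1.02440 = 1.014252
Break-even inflation = 1.014252 − 1 → 1.43%.

1.43%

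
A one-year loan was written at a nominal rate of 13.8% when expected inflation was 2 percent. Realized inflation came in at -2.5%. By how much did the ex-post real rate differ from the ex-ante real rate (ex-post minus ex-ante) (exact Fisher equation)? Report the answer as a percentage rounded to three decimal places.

Ex-ante: (1 + 0.1380)/(1 + 0.0200) − 1 = 11.5686%
Ex-post: (1 + 0.1380)/(1 − 0.0250) − 1 = 16.7179%
Difference (ex-post − ex-ante) = 5.1493% → 5.149%.

5.149%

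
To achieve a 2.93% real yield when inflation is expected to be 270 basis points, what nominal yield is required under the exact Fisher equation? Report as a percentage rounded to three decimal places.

(1 + i) = (1 + r)(1 + π) = 1.02930 × 1.02700 = 1.0570911
i = 1.0570911 − 1, so the required nominal rate is 5.709%.

5.709%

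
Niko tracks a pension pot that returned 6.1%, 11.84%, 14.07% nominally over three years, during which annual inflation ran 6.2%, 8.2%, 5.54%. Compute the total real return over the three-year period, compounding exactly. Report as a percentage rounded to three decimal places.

11.613%

Nominal growth factor = 1.0610 × 1.1184 × 1.1407 = 1.353580
Price-level growth factor = 1.0620 × 1.0820 × 1.0554 = 1.212743
Real growth factor = 1.353580 / 1.212743 = 1.116131
Total real return = 1.116131 − 1 → 11.613%.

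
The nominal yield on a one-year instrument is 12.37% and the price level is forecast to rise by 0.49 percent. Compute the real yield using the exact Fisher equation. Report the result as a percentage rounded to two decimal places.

11.82%

By the Fisher identity, 1 + r = (1 + i)/(1 + π).
1 + r = 1.12370 / 1.00490 = 1.118221
r = 1.118221 − 1 = 11.8221%, i.e. 11.82%.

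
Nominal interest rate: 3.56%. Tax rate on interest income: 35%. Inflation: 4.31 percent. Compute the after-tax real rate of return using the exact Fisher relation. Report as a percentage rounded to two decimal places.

-1.91%

After-tax nominal return = 3.56% × (1 − 0.35) = 2.3140%.
1 + r = 1.02314 / 1.04310 = 0.980865
After-tax real rate = 0.980865 − 1 → -1.91%.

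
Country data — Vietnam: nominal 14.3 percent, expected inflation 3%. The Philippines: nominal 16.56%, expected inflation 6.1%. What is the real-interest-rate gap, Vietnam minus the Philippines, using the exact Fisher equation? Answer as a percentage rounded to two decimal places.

Vietnam: (1 + 0.1430)/(1 + 0.0300) − 1 = 10.9709%
The Philippines: (1 + 0.1656)/(1 + 0.0610) − 1 = 9.8586%
Differential = 10.9709% − 9.8586% = 1.1122% → 1.11%.

1.11%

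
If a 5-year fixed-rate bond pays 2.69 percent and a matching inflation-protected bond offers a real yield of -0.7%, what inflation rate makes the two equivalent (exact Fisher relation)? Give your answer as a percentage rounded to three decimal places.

(1 + π) = (1 + i)/(1 + r) = 1.02690 / 0.99300 = 1.034139
Break-even inflation = 1.034139 − 1 → 3.414%.

3.414%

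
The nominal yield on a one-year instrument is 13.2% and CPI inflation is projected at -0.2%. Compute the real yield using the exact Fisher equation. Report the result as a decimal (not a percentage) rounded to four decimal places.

By the Fisher equation, 1 + r = (1 + i)/(1 + π).
1 + r = 1.13200 / 0.99800 = 1.134269
r = 1.134269 − 1 = 13.4269%, i.e. 0.1343.

0.1343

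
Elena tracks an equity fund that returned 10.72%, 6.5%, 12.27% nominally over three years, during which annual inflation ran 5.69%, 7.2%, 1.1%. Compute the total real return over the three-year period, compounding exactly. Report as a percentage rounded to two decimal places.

15.57%

Nominal growth factor = 1.1072 × 1.0650 × 1.1227 = 1.323852
Price-level growth factor = 1.0569 × 1.0720 × 1.0110 = 1.145460
Real growth factor = 1.323852 / 1.145460 = 1.155738
Total real return = 1.155738 − 1 → 15.57%.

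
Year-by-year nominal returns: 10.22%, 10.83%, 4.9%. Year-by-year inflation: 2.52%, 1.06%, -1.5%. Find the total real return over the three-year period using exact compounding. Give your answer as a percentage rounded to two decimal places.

25.57%

Nominal growth factor = 1.1022 × 1.1083 × 1.0490 = 1.281425
Price-level growth factor = 1.0252 × 1.0106 × 0.9850 = 1.020526
Real growth factor = 1.281425 / 1.020526 = 1.255651
Total real return = 1.255651 − 1 → 25.57%.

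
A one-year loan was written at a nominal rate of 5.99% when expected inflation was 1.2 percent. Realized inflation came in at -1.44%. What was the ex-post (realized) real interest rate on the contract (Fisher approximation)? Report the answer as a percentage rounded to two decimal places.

7.43%

Ex-post: 5.99% − (-1.44%) = 7.430%
So the realized real rate is 7.43%.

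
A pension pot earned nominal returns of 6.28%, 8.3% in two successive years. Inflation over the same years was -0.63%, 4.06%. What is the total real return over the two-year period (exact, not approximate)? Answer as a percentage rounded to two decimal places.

11.31%

Nominal growth factor = 1.0628 × 1.0830 = 1.151012
Price-level growth factor = 0.9937 × 1.0406 = 1.034044
Real growth factor = 1.151012 / 1.034044 = 1.113117
Total real return = 1.113117 − 1 → 11.31%.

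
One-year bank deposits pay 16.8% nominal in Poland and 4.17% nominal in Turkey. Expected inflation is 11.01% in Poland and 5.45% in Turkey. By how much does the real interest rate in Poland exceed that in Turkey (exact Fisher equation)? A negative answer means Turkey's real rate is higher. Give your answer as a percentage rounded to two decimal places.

Poland: (1 + 0.1680)/(1 + 0.1101) − 1 = 5.2157%
Turkey: (1 + 0.0417)/(1 + 0.0545) − 1 = -1.2138%
Differential = 5.2157% − (-1.2138%) = 6.4296% → 6.43%.

6.43%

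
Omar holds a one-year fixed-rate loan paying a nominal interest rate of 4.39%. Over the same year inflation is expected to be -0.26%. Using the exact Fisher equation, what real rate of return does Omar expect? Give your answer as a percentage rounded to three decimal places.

By the Fisher equation, 1 + r = (1 + i)/(1 + π).
1 + r = 1.04390 / 0.99740 = 1.046621
r = 1.046621 − 1 = 4.6621%, i.e. 4.662%.

4.662%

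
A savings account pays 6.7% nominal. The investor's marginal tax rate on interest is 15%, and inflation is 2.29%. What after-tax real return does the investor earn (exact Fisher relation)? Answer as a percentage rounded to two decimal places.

3.33%

After-tax nominal return = 6.7% × (1 − 0.15) = 5.6950%.
1 + r = 1.05695 / 1.02290 = 1.033288
After-tax real rate = 1.033288 − 1 → 3.33%.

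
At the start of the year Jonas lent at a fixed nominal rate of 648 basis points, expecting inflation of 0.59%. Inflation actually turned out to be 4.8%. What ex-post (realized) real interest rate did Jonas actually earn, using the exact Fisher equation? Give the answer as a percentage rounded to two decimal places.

Ex-post: (1 + 0.0648)/(1 + 0.0480) − 1 = 1.6031%
So the realized real rate is 1.60%.

1.60%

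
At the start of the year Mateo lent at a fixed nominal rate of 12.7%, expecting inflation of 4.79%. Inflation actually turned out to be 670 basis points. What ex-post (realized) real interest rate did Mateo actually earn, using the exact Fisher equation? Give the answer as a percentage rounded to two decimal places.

5.62%

Ex-post: (1 + 0.1270)/(1 + 0.0670) − 1 = 5.6232%
So the realized real rate is 5.62%.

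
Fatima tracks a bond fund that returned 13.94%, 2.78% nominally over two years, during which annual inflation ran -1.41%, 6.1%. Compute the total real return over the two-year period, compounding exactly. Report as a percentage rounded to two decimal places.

Compound the nominal returns: 1.1394 × 1.0278 = 1.171075.
Compound inflation: 0.9859 × 1.0610 = 1.046040.
Deflate: 1.171075 / 1.046040 = 1.119532.
Total real return = 1.119532 − 1 → 11.95%.

11.95%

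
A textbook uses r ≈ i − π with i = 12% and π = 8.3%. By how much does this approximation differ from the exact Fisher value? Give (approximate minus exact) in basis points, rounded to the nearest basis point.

28 basis points

Approximate: r ≈ 12.000% − 8.300% = 3.7000%
Exact: (1 + 0.1200)/(1 + 0.0830) − 1 = 3.4164%
Error = 3.7000% − 3.4164% = 0.2836% → 28 basis points.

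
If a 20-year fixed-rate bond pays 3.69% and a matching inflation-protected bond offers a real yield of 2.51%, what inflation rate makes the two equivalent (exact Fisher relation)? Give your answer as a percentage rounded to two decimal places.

(1 + π) = (1 + i)/(1 + r) = 1.03690 / 1.02510 = 1.011511
Break-even inflation = 1.011511 − 1 → 1.15%.

1.15%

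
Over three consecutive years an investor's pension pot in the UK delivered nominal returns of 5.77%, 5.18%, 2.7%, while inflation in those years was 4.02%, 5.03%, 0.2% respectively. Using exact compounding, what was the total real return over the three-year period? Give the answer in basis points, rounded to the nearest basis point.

Nominal growth factor = 1.0577 × 1.0518 × 1.0270 = 1.142526
Price-level growth factor = 1.0402 × 1.0503 × 1.0020 = 1.094707
Real growth factor = 1.142526 / 1.094707 = 1.043682
Total real return = 1.043682 − 1 → 437 basis points.

437 basis points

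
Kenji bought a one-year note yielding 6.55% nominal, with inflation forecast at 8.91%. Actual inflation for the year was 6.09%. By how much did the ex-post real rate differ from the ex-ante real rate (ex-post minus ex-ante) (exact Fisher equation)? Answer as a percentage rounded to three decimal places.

2.601%

Ex-ante: (1 + 0.0655)/(1 + 0.0891) − 1 = -2.16693%
Ex-post: (1 + 0.0655)/(1 + 0.0609) − 1 = 0.43359%
Difference (ex-post − ex-ante) = 2.60052% → 2.601%.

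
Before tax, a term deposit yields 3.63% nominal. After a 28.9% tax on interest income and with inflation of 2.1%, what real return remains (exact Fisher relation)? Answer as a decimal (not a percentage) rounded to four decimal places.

0.0047

After-tax nominal return = 3.63% × (1 − 0.289) = 2.58093%.
1 + r = 1.0258093 / 1.02100 = 1.004710
After-tax real rate = 1.004710 − 1 → 0.0047.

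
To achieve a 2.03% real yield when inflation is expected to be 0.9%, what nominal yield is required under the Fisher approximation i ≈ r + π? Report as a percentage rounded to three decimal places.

i ≈ r + π = 2.03% + 0.9% = 2.930%.

2.930%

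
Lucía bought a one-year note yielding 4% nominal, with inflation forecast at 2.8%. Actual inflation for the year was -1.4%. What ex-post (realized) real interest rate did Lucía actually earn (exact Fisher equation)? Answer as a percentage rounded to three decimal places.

5.477%

Ex-post: (1 + 0.0400)/(1 − 0.0140) − 1 = 5.4767%
So the realized real rate is 5.477%.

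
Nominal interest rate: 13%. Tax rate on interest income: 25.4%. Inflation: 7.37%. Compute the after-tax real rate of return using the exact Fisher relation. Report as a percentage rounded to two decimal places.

2.17%

After-tax nominal return = 13% × (1 − 0.254) = 9.6980%.
1 + r = 1.09698 / 1.07370 = 1.021682
After-tax real rate = 1.021682 − 1 → 2.17%.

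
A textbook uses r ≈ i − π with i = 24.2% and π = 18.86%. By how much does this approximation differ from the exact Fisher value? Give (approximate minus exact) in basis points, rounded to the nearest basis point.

85 basis points

Approximate: r ≈ 24.200% − 18.860% = 5.3400%
Exact: (1 + 0.2420)/(1 + 0.1886) − 1 = 4.4927%
Error = 5.3400% − 4.4927% = 0.8473% → 85 basis points.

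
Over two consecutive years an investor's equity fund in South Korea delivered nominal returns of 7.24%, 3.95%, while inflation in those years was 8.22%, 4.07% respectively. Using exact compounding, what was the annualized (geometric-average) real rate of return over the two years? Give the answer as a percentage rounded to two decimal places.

-0.51%

Compound the nominal returns: 1.0724 × 1.0395 = 1.11475980.
Compound inflation: 1.0822 × 1.0407 = 1.12624554.
Deflate: 1.11475980 / 1.12624554 = 0.98980174.
Annualized real rate = 0.98980174^(1/2) − 1 = -0.5112% → -0.51%.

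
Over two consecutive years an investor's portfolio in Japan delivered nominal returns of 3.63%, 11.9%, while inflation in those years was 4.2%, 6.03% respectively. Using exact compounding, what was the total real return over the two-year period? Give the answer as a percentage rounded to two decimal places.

Compound the nominal returns: 1.0363 × 1.1190 = 1.159620.
Compound inflation: 1.0420 × 1.0603 = 1.104833.
Deflate: 1.159620 / 1.104833 = 1.049589.
Total real return = 1.049589 − 1 → 4.96%.

4.96%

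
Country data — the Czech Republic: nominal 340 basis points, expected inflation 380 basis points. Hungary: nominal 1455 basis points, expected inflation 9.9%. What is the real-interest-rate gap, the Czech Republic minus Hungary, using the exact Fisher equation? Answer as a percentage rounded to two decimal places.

The Czech Republic: (1 + 0.0340)/(1 + 0.0380) − 1 = -0.3854%
Hungary: (1 + 0.1455)/(1 + 0.0990) − 1 = 4.2311%
Differential = -0.3854% − 4.2311% = -4.6165% → -4.62%.

-4.62%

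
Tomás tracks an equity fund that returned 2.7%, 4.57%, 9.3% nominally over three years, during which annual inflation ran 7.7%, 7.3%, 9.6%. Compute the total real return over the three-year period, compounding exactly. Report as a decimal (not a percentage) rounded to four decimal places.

-0.0732

Compound the nominal returns: 1.0270 × 1.0457 × 1.0930 = 1.173810.
Compound inflation: 1.0770 × 1.0730 × 1.0960 = 1.266561.
Deflate: 1.173810 / 1.266561 = 0.926770.
Total real return = 0.926770 − 1 → -0.0732.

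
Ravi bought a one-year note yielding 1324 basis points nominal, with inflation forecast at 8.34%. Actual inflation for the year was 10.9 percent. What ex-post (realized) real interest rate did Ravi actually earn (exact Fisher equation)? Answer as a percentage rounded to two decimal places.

2.11%

Ex-post: (1 + 0.1324)/(1 + 0.1090) − 1 = 2.1100%
So the realized real rate is 2.11%.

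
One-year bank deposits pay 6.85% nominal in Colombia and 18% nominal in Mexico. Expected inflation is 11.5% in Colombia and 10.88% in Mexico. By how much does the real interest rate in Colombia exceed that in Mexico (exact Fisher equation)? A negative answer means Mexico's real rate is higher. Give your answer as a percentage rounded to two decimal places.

Colombia: (1 + 0.0685)/(1 + 0.1150) − 1 = -4.1704%
Mexico: (1 + 0.1800)/(1 + 0.1088) − 1 = 6.4214%
Differential = -4.1704% − 6.4214% = -10.5918% → -10.59%.

-10.59%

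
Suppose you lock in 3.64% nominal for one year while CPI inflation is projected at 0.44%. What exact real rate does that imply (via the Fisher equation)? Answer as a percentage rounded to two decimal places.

By the Fisher equation, 1 + r = (1 + i)/(1 + π).
1 + r = 1.03640 / 1.00440 = 1.031860
r = 1.031860 − 1 = 3.1860%, i.e. 3.19%.

3.19%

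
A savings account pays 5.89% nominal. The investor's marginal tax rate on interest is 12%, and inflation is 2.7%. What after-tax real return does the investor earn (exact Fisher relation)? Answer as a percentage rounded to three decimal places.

2.418%

After-tax nominal return = 5.89% × (1 − 0.12) = 5.1832%.
1 + r = 1.051832 / 1.02700 = 1.024179
After-tax real rate = 1.024179 − 1 → 2.418%.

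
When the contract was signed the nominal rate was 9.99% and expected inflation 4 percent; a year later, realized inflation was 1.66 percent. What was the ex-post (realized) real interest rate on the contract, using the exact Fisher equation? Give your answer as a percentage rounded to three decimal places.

8.194%

Ex-post: (1 + 0.0999)/(1 + 0.0166) − 1 = 8.1940%
So the realized real rate is 8.194%.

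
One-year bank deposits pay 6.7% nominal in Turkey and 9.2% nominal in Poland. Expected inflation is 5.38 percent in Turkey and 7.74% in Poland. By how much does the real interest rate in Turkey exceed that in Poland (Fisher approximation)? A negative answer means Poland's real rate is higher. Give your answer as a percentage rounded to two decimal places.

Turkey: 6.7% − 5.38% = 1.320%
Poland: 9.2% − 7.74% = 1.460%
Differential = -0.140% → -0.14%.

-0.14%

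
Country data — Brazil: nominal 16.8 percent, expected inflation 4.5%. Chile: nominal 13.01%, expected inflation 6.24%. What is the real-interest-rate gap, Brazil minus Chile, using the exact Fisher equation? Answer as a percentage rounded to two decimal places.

Brazil: (1 + 0.1680)/(1 + 0.0450) − 1 = 11.7703%
Chile: (1 + 0.1301)/(1 + 0.0624) − 1 = 6.3724%
Differential = 11.7703% − 6.3724% = 5.3980% → 5.40%.

5.40%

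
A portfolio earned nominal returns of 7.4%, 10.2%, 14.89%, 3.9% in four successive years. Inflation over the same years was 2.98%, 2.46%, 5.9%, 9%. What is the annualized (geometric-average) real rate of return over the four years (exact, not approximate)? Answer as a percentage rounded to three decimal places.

3.780%

Nominal growth factor = 1.0740 × 1.1020 × 1.1489 × 1.0390 = 1.41280965
Price-level growth factor = 1.0298 × 1.0246 × 1.0590 × 1.0900 = 1.21795067
Real growth factor = 1.41280965 / 1.21795067 = 1.15998923
Annualized real rate = 1.15998923^(1/4) − 1 = 3.7800% → 3.780%.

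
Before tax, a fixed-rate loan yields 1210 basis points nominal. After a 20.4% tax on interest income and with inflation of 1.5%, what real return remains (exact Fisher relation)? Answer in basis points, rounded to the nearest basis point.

After-tax nominal return = 12.1% × (1 − 0.204) = 9.6316%.
1 + r = 1.096316 / 1.01500 = 1.080114
After-tax real rate = 1.080114 − 1 → 801 basis points.

801 basis points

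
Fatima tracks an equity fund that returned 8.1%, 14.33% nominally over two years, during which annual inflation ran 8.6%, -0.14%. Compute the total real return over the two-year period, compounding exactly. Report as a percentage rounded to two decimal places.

Compound the nominal returns: 1.0810 × 1.1433 = 1.235907.
Compound inflation: 1.0860 × 0.9986 = 1.084480.
Deflate: 1.235907 / 1.084480 = 1.139632.
Total real return = 1.139632 − 1 → 13.96%.

13.96%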